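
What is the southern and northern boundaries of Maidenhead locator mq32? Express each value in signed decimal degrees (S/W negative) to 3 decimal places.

72.000, 73.000

Field M=12, Q=16: +12·20° lon, +16·10° lat → SW at lon 60°, lat 70°.
Square 3, 2: +3·2° lon, +2·1° lat → SW at lon 66°, lat 72°.
Cell spans 2° lon × 1° lat.
south 72.000, north 73.000.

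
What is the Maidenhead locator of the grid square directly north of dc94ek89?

DC94el80

Latitude extended square 9; +1 → 10, wraps to 0, carry into subsquare.
Latitude subsquare k = 10; +1 → 11 = l.
The longitude characters are unchanged.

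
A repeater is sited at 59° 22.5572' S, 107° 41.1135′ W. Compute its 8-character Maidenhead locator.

Add 180° to longitude and 90° to latitude: 72.31477, 30.62405.
Field: lon ⌊72.31477/20⌋ = 3 → D; lat ⌊30.62405/10⌋ = 3 → D.
Square: lon ⌊12.31477/2⌋ = 6; lat ⌊0.62405/1⌋ = 0.
Subsquare: lon ⌊0.31477/0.0833333⌋ = 3 → d; lat ⌊0.62405/0.0416667⌋ = 14 → o.
Extended square: lon ⌊0.06477/0.00833333⌋ = 7; lat ⌊0.04071/0.00416667⌋ = 9.

DD60do79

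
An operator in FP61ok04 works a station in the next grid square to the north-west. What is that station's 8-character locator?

Longitude extended square 0; −1 → -1, wraps to 9, carry into subsquare.
Longitude subsquare o = 14; −1 → 13 = n.
Latitude extended square 4; +1 → 5.

FP61nk95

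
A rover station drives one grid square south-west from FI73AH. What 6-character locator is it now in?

Longitude subsquare a = 0; −1 → -1, wraps to 23 = x, carry into square.
Longitude square 7; −1 → 6.
Latitude subsquare h = 7; −1 → 6 = g.

FI63xg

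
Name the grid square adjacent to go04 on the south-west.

FO93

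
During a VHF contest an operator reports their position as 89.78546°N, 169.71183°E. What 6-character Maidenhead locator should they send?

RR49us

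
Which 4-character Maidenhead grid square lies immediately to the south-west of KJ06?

Longitude square 0; −1 → -1, wraps to 9, carry into field.
Longitude field K = 10; −1 → 9 = J.
Latitude square 6; −1 → 5.

JJ95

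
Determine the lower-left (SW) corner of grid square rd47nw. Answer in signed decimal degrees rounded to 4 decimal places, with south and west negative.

Field R=17, D=3: +17·20° lon, +3·10° lat → SW at lon 160°, lat -60°.
Square 4, 7: +4·2° lon, +7·1° lat → SW at lon 168°, lat -53°.
Subsquare n=13, w=22: +13·0.0833333° lon, +22·0.0416667° lat → SW at lon 169.083°, lat -52.0833°.
latitude -52.0833, longitude 169.0833.

-52.0833, 169.0833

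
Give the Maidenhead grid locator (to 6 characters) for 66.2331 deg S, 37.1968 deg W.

HC13js

Add 180° to longitude and 90° to latitude: 142.8032, 23.7669.
Field: 142.8032/20 → 7 → H, 23.7669/10 → 2 → C; chars HC.
Square: 2.8032/2 → 1, 3.7669/1 → 3; chars 13.
Subsquare: 0.8032/0.0833333 → 9 → j, 0.7669/0.0416667 → 18 → s; chars js.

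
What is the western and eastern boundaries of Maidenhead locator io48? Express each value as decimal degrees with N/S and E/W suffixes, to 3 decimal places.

12.000° W, 10.000° W

Field I=8, O=14: +8·20° lon, +14·10° lat → SW at lon -20°, lat 50°.
Square 4, 8: +4·2° lon, +8·1° lat → SW at lon -12°, lat 58°.
Cell spans 2° lon × 1° lat.
west 12.000° W, east 10.000° W.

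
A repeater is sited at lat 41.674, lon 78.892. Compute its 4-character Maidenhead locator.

Shift to the Maidenhead origin (180°W, 90°S): lon 258.89, lat 131.67.
Field: lon ⌊258.89/20⌋ = 12 → M; lat ⌊131.67/10⌋ = 13 → N.
Square: lon ⌊18.89/2⌋ = 9; lat ⌊1.67/1⌋ = 1.

MN91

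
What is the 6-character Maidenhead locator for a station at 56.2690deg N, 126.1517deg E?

Offset from 180°W / 90°S: lon 306.1517°, lat 146.2690°.
Field: lon ⌊306.1517/20⌋ = 15 → P; lat ⌊146.2690/10⌋ = 14 → O.
Square: lon ⌊6.1517/2⌋ = 3; lat ⌊6.2690/1⌋ = 6.
Subsquare: lon ⌊0.1517/0.0833333⌋ = 1 → b; lat ⌊0.2690/0.0416667⌋ = 6 → g.

PO36bg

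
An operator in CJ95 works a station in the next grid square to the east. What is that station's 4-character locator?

Longitude square 9; +1 → 10, wraps to 0, carry into field.
Longitude field C = 2; +1 → 3 = D.
The latitude characters are unchanged.

DJ05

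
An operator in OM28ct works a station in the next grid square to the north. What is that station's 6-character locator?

OM28cu

Latitude subsquare t = 19; +1 → 20 = u.
The longitude characters are unchanged.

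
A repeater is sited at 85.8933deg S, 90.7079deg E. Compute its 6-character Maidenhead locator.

NA54ic

Add 180° to longitude and 90° to latitude: 270.7079, 4.1067.
Field: lon ⌊270.7079/20⌋ = 13 → N; lat ⌊4.1067/10⌋ = 0 → A.
Square: lon ⌊10.7079/2⌋ = 5; lat ⌊4.1067/1⌋ = 4.
Subsquare: lon ⌊0.7079/0.0833333⌋ = 8 → i; lat ⌊0.1067/0.0416667⌋ = 2 → c.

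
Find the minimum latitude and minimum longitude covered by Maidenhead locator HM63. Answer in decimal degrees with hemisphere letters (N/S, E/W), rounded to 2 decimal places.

Field H=7, M=12: +7·20° lon, +12·10° lat → SW at lon -40°, lat 30°.
Square 6, 3: +6·2° lon, +3·1° lat → SW at lon -28°, lat 33°.
latitude 33.00° N, longitude 28.00° W.

33.00° N, 28.00° W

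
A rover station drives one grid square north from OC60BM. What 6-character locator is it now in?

Latitude subsquare m = 12; +1 → 13 = n.
The longitude characters are unchanged.

OC60bn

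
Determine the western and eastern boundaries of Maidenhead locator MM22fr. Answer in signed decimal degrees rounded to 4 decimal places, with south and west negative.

Field M=12, M=12: +12·20° lon, +12·10° lat → SW at lon 60°, lat 30°.
Square 2, 2: +2·2° lon, +2·1° lat → SW at lon 64°, lat 32°.
Subsquare f=5, r=17: +5·0.0833333° lon, +17·0.0416667° lat → SW at lon 64.4167°, lat 32.7083°.
Cell spans 0.0833333° lon × 0.0416667° lat.
west 64.4167, east 64.5000.

64.4167, 64.5000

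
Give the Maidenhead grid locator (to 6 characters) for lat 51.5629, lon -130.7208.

CO41pn

Add 180° to longitude and 90° to latitude: 49.2792, 141.5629.
Field: lon ⌊49.2792/20⌋ = 2 → C; lat ⌊141.5629/10⌋ = 14 → O.
Square: lon ⌊9.2792/2⌋ = 4; lat ⌊1.5629/1⌋ = 1.
Subsquare: lon ⌊1.2792/0.0833333⌋ = 15 → p; lat ⌊0.5629/0.0416667⌋ = 13 → n.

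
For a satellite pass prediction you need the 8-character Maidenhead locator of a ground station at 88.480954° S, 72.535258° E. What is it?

MA61gm44

Shift to the Maidenhead origin (180°W, 90°S): lon 252.53526, lat 1.51905.
Field (20°×10°, letters A–R): 252.53526/20 → 12 → M, 1.51905/10 → 0 → A; chars MA.
Square (2°×1°, digits 0–9): 12.53526/2 → 6, 1.51905/1 → 1; chars 61.
Subsquare (5′×2.5′, letters a–x): 0.53526/0.0833333 → 6 → g, 0.51905/0.0416667 → 12 → m; chars gm.
Extended square (30″×15″, digits 0–9): 0.03526/0.00833333 → 4, 0.01905/0.00416667 → 4; chars 44.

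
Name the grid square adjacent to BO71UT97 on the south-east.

Longitude extended square 9; +1 → 10, wraps to 0, carry into subsquare.
Longitude subsquare u = 20; +1 → 21 = v.
Latitude extended square 7; −1 → 6.

BO71vt06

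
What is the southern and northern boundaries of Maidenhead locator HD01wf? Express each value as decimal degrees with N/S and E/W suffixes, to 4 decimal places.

58.7917° S, 58.7500° S

Field H=7, D=3: +7·20° lon, +3·10° lat → SW at lon -40°, lat -60°.
Square 0, 1: +0·2° lon, +1·1° lat → SW at lon -40°, lat -59°.
Subsquare w=22, f=5: +22·0.0833333° lon, +5·0.0416667° lat → SW at lon -38.1667°, lat -58.7917°.
Cell spans 0.0833333° lon × 0.0416667° lat.
south 58.7917° S, north 58.7500° S.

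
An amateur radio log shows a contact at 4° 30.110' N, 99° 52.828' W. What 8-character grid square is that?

EJ04bm40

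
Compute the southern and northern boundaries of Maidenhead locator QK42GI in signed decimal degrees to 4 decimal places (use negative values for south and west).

Field Q=16, K=10: +16·20° lon, +10·10° lat → SW at lon 140°, lat 10°.
Square 4, 2: +4·2° lon, +2·1° lat → SW at lon 148°, lat 12°.
Subsquare g=6, i=8: +6·0.0833333° lon, +8·0.0416667° lat → SW at lon 148.5°, lat 12.3333°.
Cell spans 0.0833333° lon × 0.0416667° lat.
south 12.3333, north 12.3750.

12.3333, 12.3750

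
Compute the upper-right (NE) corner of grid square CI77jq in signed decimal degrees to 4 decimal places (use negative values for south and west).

-2.2917, -125.1667

Field C=2, I=8: +2·20° lon, +8·10° lat → SW at lon -140°, lat -10°.
Square 7, 7: +7·2° lon, +7·1° lat → SW at lon -126°, lat -3°.
Subsquare j=9, q=16: +9·0.0833333° lon, +16·0.0416667° lat → SW at lon -125.25°, lat -2.33333°.
Cell spans 0.0833333° lon × 0.0416667° lat. NE corner is SW corner plus one full cell.
latitude -2.2917, longitude -125.1667.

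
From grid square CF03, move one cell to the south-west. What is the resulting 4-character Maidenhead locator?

BF92

Longitude square 0; −1 → -1, wraps to 9, carry into field.
Longitude field C = 2; −1 → 1 = B.
Latitude square 3; −1 → 2.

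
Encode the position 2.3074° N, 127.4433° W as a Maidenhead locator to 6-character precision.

CJ62gh

Add 180° to longitude and 90° to latitude: 52.5567, 92.3074.
Field: lon ⌊52.5567/20⌋ = 2 → C; lat ⌊92.3074/10⌋ = 9 → J.
Square: lon ⌊12.5567/2⌋ = 6; lat ⌊2.3074/1⌋ = 2.
Subsquare: lon ⌊0.5567/0.0833333⌋ = 6 → g; lat ⌊0.3074/0.0416667⌋ = 7 → h.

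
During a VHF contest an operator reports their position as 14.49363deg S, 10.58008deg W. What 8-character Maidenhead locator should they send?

Add 180° to longitude and 90° to latitude: 169.41992, 75.50637.
Field: 169.41992/20 → 8 → I, 75.50637/10 → 7 → H; chars IH.
Square: 9.41992/2 → 4, 5.50637/1 → 5; chars 45.
Subsquare: 1.41992/0.0833333 → 17 → r, 0.50637/0.0416667 → 12 → m; chars rm.
Extended square: 0.00325/0.00833333 → 0, 0.00637/0.00416667 → 1; chars 01.

IH45rm01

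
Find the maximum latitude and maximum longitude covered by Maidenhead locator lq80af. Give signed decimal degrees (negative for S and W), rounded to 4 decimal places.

70.2500, 56.0833

Field L=11, Q=16: +11·20° lon, +16·10° lat → SW at lon 40°, lat 70°.
Square 8, 0: +8·2° lon, +0·1° lat → SW at lon 56°, lat 70°.
Subsquare a=0, f=5: +0·0.0833333° lon, +5·0.0416667° lat → SW at lon 56°, lat 70.2083°.
Cell spans 0.0833333° lon × 0.0416667° lat. NE corner is SW corner plus one full cell.
latitude 70.2500, longitude 56.0833.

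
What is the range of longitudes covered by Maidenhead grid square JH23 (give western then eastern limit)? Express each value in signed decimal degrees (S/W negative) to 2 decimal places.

4.00, 6.00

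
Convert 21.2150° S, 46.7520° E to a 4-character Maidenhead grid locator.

Shift to the Maidenhead origin (180°W, 90°S): lon 226.75, lat 68.78.
Field (20°×10°, letters A–R): lon ⌊226.75/20⌋ = 11 → L; lat ⌊68.78/10⌋ = 6 → G.
Square (2°×1°, digits 0–9): lon ⌊6.75/2⌋ = 3; lat ⌊8.78/1⌋ = 8.

LG38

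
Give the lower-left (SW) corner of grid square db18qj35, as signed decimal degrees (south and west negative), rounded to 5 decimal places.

-71.60417, -116.64167

Field D=3, B=1: +3·20° lon, +1·10° lat → SW at lon -120°, lat -80°.
Square 1, 8: +1·2° lon, +8·1° lat → SW at lon -118°, lat -72°.
Subsquare q=16, j=9: +16·0.0833333° lon, +9·0.0416667° lat → SW at lon -116.667°, lat -71.625°.
Extended square 3, 5: +3·0.00833333° lon, +5·0.00416667° lat → SW at lon -116.642°, lat -71.6042°.
latitude -71.60417, longitude -116.64167.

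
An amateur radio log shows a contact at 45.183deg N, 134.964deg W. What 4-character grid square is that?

CN25

Shift to the Maidenhead origin (180°W, 90°S): lon 45.04, lat 135.18.
Field (20°×10°, letters A–R): 45.04/20 → 2 → C, 135.18/10 → 13 → N; chars CN.
Square (2°×1°, digits 0–9): 5.04/2 → 2, 5.18/1 → 5; chars 25.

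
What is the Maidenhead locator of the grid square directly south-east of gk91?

HK00

Longitude square 9; +1 → 10, wraps to 0, carry into field.
Longitude field G = 6; +1 → 7 = H.
Latitude square 1; −1 → 0.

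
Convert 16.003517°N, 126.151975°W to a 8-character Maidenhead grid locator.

Offset from 180°W / 90°S: lon 53.84803°, lat 106.00352°.
Field: 53.84803/20 → 2 → C, 106.00352/10 → 10 → K; chars CK.
Square: 13.84803/2 → 6, 6.00352/1 → 6; chars 66.
Subsquare: 1.84803/0.0833333 → 22 → w, 0.00352/0.0416667 → 0 → a; chars wa.
Extended square: 0.01469/0.00833333 → 1, 0.00352/0.00416667 → 0; chars 10.

CK66wa10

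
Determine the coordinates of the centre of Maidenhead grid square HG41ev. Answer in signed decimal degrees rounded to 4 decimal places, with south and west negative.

Field H=7, G=6: +7·20° lon, +6·10° lat → SW at lon -40°, lat -30°.
Square 4, 1: +4·2° lon, +1·1° lat → SW at lon -32°, lat -29°.
Subsquare e=4, v=21: +4·0.0833333° lon, +21·0.0416667° lat → SW at lon -31.6667°, lat -28.125°.
Cell spans 0.0833333° lon × 0.0416667° lat. Centre is SW corner plus half of each.
latitude -28.1042, longitude -31.6250.

-28.1042, -31.6250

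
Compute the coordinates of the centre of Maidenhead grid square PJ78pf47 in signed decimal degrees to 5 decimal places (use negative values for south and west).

Field P=15, J=9: +15·20° lon, +9·10° lat → SW at lon 120°, lat 0°.
Square 7, 8: +7·2° lon, +8·1° lat → SW at lon 134°, lat 8°.
Subsquare p=15, f=5: +15·0.0833333° lon, +5·0.0416667° lat → SW at lon 135.25°, lat 8.20833°.
Extended square 4, 7: +4·0.00833333° lon, +7·0.00416667° lat → SW at lon 135.283°, lat 8.2375°.
Cell spans 0.00833333° lon × 0.00416667° lat. Centre is SW corner plus half of each.
latitude 8.23958, longitude 135.28750.

8.23958, 135.28750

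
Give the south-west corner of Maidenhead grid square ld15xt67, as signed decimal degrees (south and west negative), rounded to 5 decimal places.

-54.17917, 43.96667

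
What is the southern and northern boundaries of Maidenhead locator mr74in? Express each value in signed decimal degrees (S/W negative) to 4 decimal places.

Field M=12, R=17: +12·20° lon, +17·10° lat → SW at lon 60°, lat 80°.
Square 7, 4: +7·2° lon, +4·1° lat → SW at lon 74°, lat 84°.
Subsquare i=8, n=13: +8·0.0833333° lon, +13·0.0416667° lat → SW at lon 74.6667°, lat 84.5417°.
Cell spans 0.0833333° lon × 0.0416667° lat.
south 84.5417, north 84.5833.

84.5417, 84.5833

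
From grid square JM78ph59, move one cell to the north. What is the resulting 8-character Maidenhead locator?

JM78pi50

Latitude extended square 9; +1 → 10, wraps to 0, carry into subsquare.
Latitude subsquare h = 7; +1 → 8 = i.
The longitude characters are unchanged.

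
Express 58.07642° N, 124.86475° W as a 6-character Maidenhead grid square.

CO78nb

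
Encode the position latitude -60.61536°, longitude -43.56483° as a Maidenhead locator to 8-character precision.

Shift to the Maidenhead origin (180°W, 90°S): lon 136.43517, lat 29.38464.
Field (20°×10°, letters A–R): 136.43517/20 → 6 → G, 29.38464/10 → 2 → C; chars GC.
Square (2°×1°, digits 0–9): 16.43517/2 → 8, 9.38464/1 → 9; chars 89.
Subsquare (5′×2.5′, letters a–x): 0.43517/0.0833333 → 5 → f, 0.38464/0.0416667 → 9 → j; chars fj.
Extended square (30″×15″, digits 0–9): 0.01850/0.00833333 → 2, 0.00964/0.00416667 → 2; chars 22.

GC89fj22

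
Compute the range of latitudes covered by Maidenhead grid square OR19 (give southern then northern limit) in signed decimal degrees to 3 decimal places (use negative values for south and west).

Field O=14, R=17: +14·20° lon, +17·10° lat → SW at lon 100°, lat 80°.
Square 1, 9: +1·2° lon, +9·1° lat → SW at lon 102°, lat 89°.
Cell spans 2° lon × 1° lat.
south 89.000, north 90.000.

89.000, 90.000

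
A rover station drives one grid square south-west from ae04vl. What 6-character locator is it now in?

AE04uk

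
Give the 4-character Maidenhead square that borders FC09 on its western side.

Longitude square 0; −1 → -1, wraps to 9, carry into field.
Longitude field F = 5; −1 → 4 = E.
The latitude characters are unchanged.

EC99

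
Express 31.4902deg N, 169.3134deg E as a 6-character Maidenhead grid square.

Offset from 180°W / 90°S: lon 349.3134°, lat 121.4902°.
Field: 349.3134/20 → 17 → R, 121.4902/10 → 12 → M; chars RM.
Square: 9.3134/2 → 4, 1.4902/1 → 1; chars 41.
Subsquare: 1.3134/0.0833333 → 15 → p, 0.4902/0.0416667 → 11 → l; chars pl.

RM41pl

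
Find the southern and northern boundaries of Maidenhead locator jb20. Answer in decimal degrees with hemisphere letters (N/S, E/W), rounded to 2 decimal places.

Field J=9, B=1: +9·20° lon, +1·10° lat → SW at lon 0°, lat -80°.
Square 2, 0: +2·2° lon, +0·1° lat → SW at lon 4°, lat -80°.
Cell spans 2° lon × 1° lat.
south 80.00° S, north 79.00° S.

80.00° S, 79.00° S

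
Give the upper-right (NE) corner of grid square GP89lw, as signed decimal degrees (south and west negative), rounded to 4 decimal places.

69.9583, -43.0000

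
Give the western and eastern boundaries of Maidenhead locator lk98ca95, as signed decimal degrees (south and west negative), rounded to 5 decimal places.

Field L=11, K=10: +11·20° lon, +10·10° lat → SW at lon 40°, lat 10°.
Square 9, 8: +9·2° lon, +8·1° lat → SW at lon 58°, lat 18°.
Subsquare c=2, a=0: +2·0.0833333° lon, +0·0.0416667° lat → SW at lon 58.1667°, lat 18°.
Extended square 9, 5: +9·0.00833333° lon, +5·0.00416667° lat → SW at lon 58.2417°, lat 18.0208°.
Cell spans 0.00833333° lon × 0.00416667° lat.
west 58.24167, east 58.25000.

58.24167, 58.25000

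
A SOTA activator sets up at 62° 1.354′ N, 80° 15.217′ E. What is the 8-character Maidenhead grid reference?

NP02da05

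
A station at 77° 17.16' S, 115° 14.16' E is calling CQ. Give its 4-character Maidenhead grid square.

Shift to the Maidenhead origin (180°W, 90°S): lon 295.24, lat 12.71.
Field: lon ⌊295.24/20⌋ = 14 → O; lat ⌊12.71/10⌋ = 1 → B.
Square: lon ⌊15.24/2⌋ = 7; lat ⌊2.71/1⌋ = 2.

OB72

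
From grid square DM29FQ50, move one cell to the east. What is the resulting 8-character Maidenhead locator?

DM29fq60

Longitude extended square 5; +1 → 6.
The latitude characters are unchanged.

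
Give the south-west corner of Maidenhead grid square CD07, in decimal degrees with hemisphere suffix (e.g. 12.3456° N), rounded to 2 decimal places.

Field C=2, D=3: +2·20° lon, +3·10° lat → SW at lon -140°, lat -60°.
Square 0, 7: +0·2° lon, +7·1° lat → SW at lon -140°, lat -53°.
latitude 53.00° S, longitude 140.00° W.

53.00° S, 140.00° W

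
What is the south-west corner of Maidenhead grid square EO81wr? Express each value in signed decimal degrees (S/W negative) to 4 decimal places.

Field E=4, O=14: +4·20° lon, +14·10° lat → SW at lon -100°, lat 50°.
Square 8, 1: +8·2° lon, +1·1° lat → SW at lon -84°, lat 51°.
Subsquare w=22, r=17: +22·0.0833333° lon, +17·0.0416667° lat → SW at lon -82.1667°, lat 51.7083°.
latitude 51.7083, longitude -82.1667.

51.7083, -82.1667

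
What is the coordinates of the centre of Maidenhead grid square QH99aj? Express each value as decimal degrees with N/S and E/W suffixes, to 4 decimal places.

10.6042° S, 158.0417° E

Field Q=16, H=7: +16·20° lon, +7·10° lat → SW at lon 140°, lat -20°.
Square 9, 9: +9·2° lon, +9·1° lat → SW at lon 158°, lat -11°.
Subsquare a=0, j=9: +0·0.0833333° lon, +9·0.0416667° lat → SW at lon 158°, lat -10.625°.
Cell spans 0.0833333° lon × 0.0416667° lat. Centre is SW corner plus half of each.
latitude 10.6042° S, longitude 158.0417° E.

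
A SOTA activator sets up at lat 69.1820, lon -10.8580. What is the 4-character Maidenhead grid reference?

IP49

Add 180° to longitude and 90° to latitude: 169.14, 159.18.
Field (20°×10°, letters A–R): 169.14/20 → 8 → I, 159.18/10 → 15 → P; chars IP.
Square (2°×1°, digits 0–9): 9.14/2 → 4, 9.18/1 → 9; chars 49.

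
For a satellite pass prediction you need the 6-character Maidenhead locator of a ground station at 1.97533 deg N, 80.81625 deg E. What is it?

NJ01jx

Offset from 180°W / 90°S: lon 260.8162°, lat 91.9753°.
Field: lon ⌊260.8162/20⌋ = 13 → N; lat ⌊91.9753/10⌋ = 9 → J.
Square: lon ⌊0.8162/2⌋ = 0; lat ⌊1.9753/1⌋ = 1.
Subsquare: lon ⌊0.8162/0.0833333⌋ = 9 → j; lat ⌊0.9753/0.0416667⌋ = 23 → x.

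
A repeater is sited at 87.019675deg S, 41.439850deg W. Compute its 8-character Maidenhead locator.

GA92gx75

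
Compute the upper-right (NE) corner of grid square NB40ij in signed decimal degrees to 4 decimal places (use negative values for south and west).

-79.5833, 88.7500

Field N=13, B=1: +13·20° lon, +1·10° lat → SW at lon 80°, lat -80°.
Square 4, 0: +4·2° lon, +0·1° lat → SW at lon 88°, lat -80°.
Subsquare i=8, j=9: +8·0.0833333° lon, +9·0.0416667° lat → SW at lon 88.6667°, lat -79.625°.
Cell spans 0.0833333° lon × 0.0416667° lat. NE corner is SW corner plus one full cell.
latitude -79.5833, longitude 88.7500.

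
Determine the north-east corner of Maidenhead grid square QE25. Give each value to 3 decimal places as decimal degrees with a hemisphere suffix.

44.000° S, 146.000° E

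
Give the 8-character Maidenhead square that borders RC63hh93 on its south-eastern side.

Longitude extended square 9; +1 → 10, wraps to 0, carry into subsquare.
Longitude subsquare h = 7; +1 → 8 = i.
Latitude extended square 3; −1 → 2.

RC63ih02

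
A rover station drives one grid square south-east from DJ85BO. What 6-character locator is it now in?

Longitude subsquare b = 1; +1 → 2 = c.
Latitude subsquare o = 14; −1 → 13 = n.

DJ85cn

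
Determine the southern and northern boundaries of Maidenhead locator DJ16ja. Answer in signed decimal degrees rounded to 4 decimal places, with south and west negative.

Field D=3, J=9: +3·20° lon, +9·10° lat → SW at lon -120°, lat 0°.
Square 1, 6: +1·2° lon, +6·1° lat → SW at lon -118°, lat 6°.
Subsquare j=9, a=0: +9·0.0833333° lon, +0·0.0416667° lat → SW at lon -117.25°, lat 6°.
Cell spans 0.0833333° lon × 0.0416667° lat.
south 6.0000, north 6.0417.

6.0000, 6.0417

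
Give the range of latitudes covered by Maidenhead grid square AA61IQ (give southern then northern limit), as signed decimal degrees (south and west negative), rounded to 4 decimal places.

Field A=0, A=0: +0·20° lon, +0·10° lat → SW at lon -180°, lat -90°.
Square 6, 1: +6·2° lon, +1·1° lat → SW at lon -168°, lat -89°.
Subsquare i=8, q=16: +8·0.0833333° lon, +16·0.0416667° lat → SW at lon -167.333°, lat -88.3333°.
Cell spans 0.0833333° lon × 0.0416667° lat.
south -88.3333, north -88.2917.

-88.3333, -88.2917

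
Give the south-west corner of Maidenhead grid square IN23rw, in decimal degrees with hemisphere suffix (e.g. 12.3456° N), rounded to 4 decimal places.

43.9167° N, 14.5833° W

Field I=8, N=13: +8·20° lon, +13·10° lat → SW at lon -20°, lat 40°.
Square 2, 3: +2·2° lon, +3·1° lat → SW at lon -16°, lat 43°.
Subsquare r=17, w=22: +17·0.0833333° lon, +22·0.0416667° lat → SW at lon -14.5833°, lat 43.9167°.
latitude 43.9167° N, longitude 14.5833° W.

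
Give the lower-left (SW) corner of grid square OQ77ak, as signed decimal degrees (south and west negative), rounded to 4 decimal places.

77.4167, 114.0000

Field O=14, Q=16: +14·20° lon, +16·10° lat → SW at lon 100°, lat 70°.
Square 7, 7: +7·2° lon, +7·1° lat → SW at lon 114°, lat 77°.
Subsquare a=0, k=10: +0·0.0833333° lon, +10·0.0416667° lat → SW at lon 114°, lat 77.4167°.
latitude 77.4167, longitude 114.0000.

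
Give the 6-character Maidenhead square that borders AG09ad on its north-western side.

RG99xe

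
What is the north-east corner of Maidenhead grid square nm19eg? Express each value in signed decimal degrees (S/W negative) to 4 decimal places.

39.2917, 82.4167

Field N=13, M=12: +13·20° lon, +12·10° lat → SW at lon 80°, lat 30°.
Square 1, 9: +1·2° lon, +9·1° lat → SW at lon 82°, lat 39°.
Subsquare e=4, g=6: +4·0.0833333° lon, +6·0.0416667° lat → SW at lon 82.3333°, lat 39.25°.
Cell spans 0.0833333° lon × 0.0416667° lat. NE corner is SW corner plus one full cell.
latitude 39.2917, longitude 82.4167.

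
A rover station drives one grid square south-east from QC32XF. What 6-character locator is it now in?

QC42ae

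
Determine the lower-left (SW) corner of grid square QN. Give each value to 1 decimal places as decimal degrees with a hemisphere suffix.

40.0° N, 140.0° E

Field Q=16, N=13: +16·20° lon, +13·10° lat → SW at lon 140°, lat 40°.
latitude 40.0° N, longitude 140.0° E.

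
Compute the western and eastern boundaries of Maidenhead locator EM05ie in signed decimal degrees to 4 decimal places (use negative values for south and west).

Field E=4, M=12: +4·20° lon, +12·10° lat → SW at lon -100°, lat 30°.
Square 0, 5: +0·2° lon, +5·1° lat → SW at lon -100°, lat 35°.
Subsquare i=8, e=4: +8·0.0833333° lon, +4·0.0416667° lat → SW at lon -99.3333°, lat 35.1667°.
Cell spans 0.0833333° lon × 0.0416667° lat.
west -99.3333, east -99.2500.

-99.3333, -99.2500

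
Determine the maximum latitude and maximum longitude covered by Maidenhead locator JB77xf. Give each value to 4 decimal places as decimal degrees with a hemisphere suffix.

Field J=9, B=1: +9·20° lon, +1·10° lat → SW at lon 0°, lat -80°.
Square 7, 7: +7·2° lon, +7·1° lat → SW at lon 14°, lat -73°.
Subsquare x=23, f=5: +23·0.0833333° lon, +5·0.0416667° lat → SW at lon 15.9167°, lat -72.7917°.
Cell spans 0.0833333° lon × 0.0416667° lat. NE corner is SW corner plus one full cell.
latitude 72.7500° S, longitude 16.0000° E.

72.7500° S, 16.0000° E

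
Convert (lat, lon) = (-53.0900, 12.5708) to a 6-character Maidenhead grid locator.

Shift to the Maidenhead origin (180°W, 90°S): lon 192.5708, lat 36.9100.
Field: lon ⌊192.5708/20⌋ = 9 → J; lat ⌊36.9100/10⌋ = 3 → D.
Square: lon ⌊12.5708/2⌋ = 6; lat ⌊6.9100/1⌋ = 6.
Subsquare: lon ⌊0.5708/0.0833333⌋ = 6 → g; lat ⌊0.9100/0.0416667⌋ = 21 → v.

JD66gv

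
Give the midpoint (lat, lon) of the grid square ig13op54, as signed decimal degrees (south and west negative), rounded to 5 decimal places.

Field I=8, G=6: +8·20° lon, +6·10° lat → SW at lon -20°, lat -30°.
Square 1, 3: +1·2° lon, +3·1° lat → SW at lon -18°, lat -27°.
Subsquare o=14, p=15: +14·0.0833333° lon, +15·0.0416667° lat → SW at lon -16.8333°, lat -26.375°.
Extended square 5, 4: +5·0.00833333° lon, +4·0.00416667° lat → SW at lon -16.7917°, lat -26.3583°.
Cell spans 0.00833333° lon × 0.00416667° lat. Centre is SW corner plus half of each.
latitude -26.35625, longitude -16.78750.

-26.35625, -16.78750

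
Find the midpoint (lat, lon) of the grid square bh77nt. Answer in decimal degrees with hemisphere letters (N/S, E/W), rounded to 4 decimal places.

12.1875° S, 144.8750° W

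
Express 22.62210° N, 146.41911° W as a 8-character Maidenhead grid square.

BL62so99

Add 180° to longitude and 90° to latitude: 33.58089, 112.62210.
Field (20°×10°, letters A–R): lon ⌊33.58089/20⌋ = 1 → B; lat ⌊112.62210/10⌋ = 11 → L.
Square (2°×1°, digits 0–9): lon ⌊13.58089/2⌋ = 6; lat ⌊2.62210/1⌋ = 2.
Subsquare (5′×2.5′, letters a–x): lon ⌊1.58089/0.0833333⌋ = 18 → s; lat ⌊0.62210/0.0416667⌋ = 14 → o.
Extended square (30″×15″, digits 0–9): lon ⌊0.08089/0.00833333⌋ = 9; lat ⌊0.03877/0.00416667⌋ = 9.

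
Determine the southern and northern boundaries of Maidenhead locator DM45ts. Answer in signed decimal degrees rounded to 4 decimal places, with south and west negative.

35.7500, 35.7917

Field D=3, M=12: +3·20° lon, +12·10° lat → SW at lon -120°, lat 30°.
Square 4, 5: +4·2° lon, +5·1° lat → SW at lon -112°, lat 35°.
Subsquare t=19, s=18: +19·0.0833333° lon, +18·0.0416667° lat → SW at lon -110.417°, lat 35.75°.
Cell spans 0.0833333° lon × 0.0416667° lat.
south 35.7500, north 35.7917.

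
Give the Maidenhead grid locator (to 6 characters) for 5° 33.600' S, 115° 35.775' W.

DI24ek

Shift to the Maidenhead origin (180°W, 90°S): lon 64.4038, lat 84.4400.
Field: lon ⌊64.4038/20⌋ = 3 → D; lat ⌊84.4400/10⌋ = 8 → I.
Square: lon ⌊4.4038/2⌋ = 2; lat ⌊4.4400/1⌋ = 4.
Subsquare: lon ⌊0.4038/0.0833333⌋ = 4 → e; lat ⌊0.4400/0.0416667⌋ = 10 → k.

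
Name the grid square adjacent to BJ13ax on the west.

BJ03xx

Longitude subsquare a = 0; −1 → -1, wraps to 23 = x, carry into square.
Longitude square 1; −1 → 0.
The latitude characters are unchanged.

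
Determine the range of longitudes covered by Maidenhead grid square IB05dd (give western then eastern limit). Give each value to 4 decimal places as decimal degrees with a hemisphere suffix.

19.7500° W, 19.6667° W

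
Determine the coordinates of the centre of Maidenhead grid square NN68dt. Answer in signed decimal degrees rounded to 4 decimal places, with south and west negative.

48.8125, 92.2917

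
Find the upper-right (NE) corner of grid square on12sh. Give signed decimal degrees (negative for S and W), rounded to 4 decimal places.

Field O=14, N=13: +14·20° lon, +13·10° lat → SW at lon 100°, lat 40°.
Square 1, 2: +1·2° lon, +2·1° lat → SW at lon 102°, lat 42°.
Subsquare s=18, h=7: +18·0.0833333° lon, +7·0.0416667° lat → SW at lon 103.5°, lat 42.2917°.
Cell spans 0.0833333° lon × 0.0416667° lat. NE corner is SW corner plus one full cell.
latitude 42.3333, longitude 103.5833.

42.3333, 103.5833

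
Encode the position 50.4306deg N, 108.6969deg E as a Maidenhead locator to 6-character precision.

Shift to the Maidenhead origin (180°W, 90°S): lon 288.6969, lat 140.4306.
Field (20°×10°, letters A–R): 288.6969/20 → 14 → O, 140.4306/10 → 14 → O; chars OO.
Square (2°×1°, digits 0–9): 8.6969/2 → 4, 0.4306/1 → 0; chars 40.
Subsquare (5′×2.5′, letters a–x): 0.6969/0.0833333 → 8 → i, 0.4306/0.0416667 → 10 → k; chars ik.

OO40ik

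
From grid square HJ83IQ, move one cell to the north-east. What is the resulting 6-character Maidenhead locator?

HJ83jr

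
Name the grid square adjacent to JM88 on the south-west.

JM77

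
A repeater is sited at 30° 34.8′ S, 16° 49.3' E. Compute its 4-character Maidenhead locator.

JF89

Shift to the Maidenhead origin (180°W, 90°S): lon 196.82, lat 59.42.
Field: lon ⌊196.82/20⌋ = 9 → J; lat ⌊59.42/10⌋ = 5 → F.
Square: lon ⌊16.82/2⌋ = 8; lat ⌊9.42/1⌋ = 9.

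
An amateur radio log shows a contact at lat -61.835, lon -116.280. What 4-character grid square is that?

Shift to the Maidenhead origin (180°W, 90°S): lon 63.72, lat 28.16.
Field: 63.72/20 → 3 → D, 28.16/10 → 2 → C; chars DC.
Square: 3.72/2 → 1, 8.16/1 → 8; chars 18.

DC18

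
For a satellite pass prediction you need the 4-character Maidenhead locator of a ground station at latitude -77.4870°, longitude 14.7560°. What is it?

JB72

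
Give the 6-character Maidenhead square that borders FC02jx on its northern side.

FC03ja

Latitude subsquare x = 23; +1 → 24, wraps to 0 = a, carry into square.
Latitude square 2; +1 → 3.
The longitude characters are unchanged.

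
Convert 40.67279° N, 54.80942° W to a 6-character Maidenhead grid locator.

GN20oq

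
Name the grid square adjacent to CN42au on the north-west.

Longitude subsquare a = 0; −1 → -1, wraps to 23 = x, carry into square.
Longitude square 4; −1 → 3.
Latitude subsquare u = 20; +1 → 21 = v.

CN32xv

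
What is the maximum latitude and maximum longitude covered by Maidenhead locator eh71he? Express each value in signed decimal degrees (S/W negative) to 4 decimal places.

Field E=4, H=7: +4·20° lon, +7·10° lat → SW at lon -100°, lat -20°.
Square 7, 1: +7·2° lon, +1·1° lat → SW at lon -86°, lat -19°.
Subsquare h=7, e=4: +7·0.0833333° lon, +4·0.0416667° lat → SW at lon -85.4167°, lat -18.8333°.
Cell spans 0.0833333° lon × 0.0416667° lat. NE corner is SW corner plus one full cell.
latitude -18.7917, longitude -85.3333.

-18.7917, -85.3333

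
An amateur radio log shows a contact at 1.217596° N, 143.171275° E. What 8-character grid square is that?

Add 180° to longitude and 90° to latitude: 323.17128, 91.21760.
Field: lon ⌊323.17128/20⌋ = 16 → Q; lat ⌊91.21760/10⌋ = 9 → J.
Square: lon ⌊3.17128/2⌋ = 1; lat ⌊1.21760/1⌋ = 1.
Subsquare: lon ⌊1.17128/0.0833333⌋ = 14 → o; lat ⌊0.21760/0.0416667⌋ = 5 → f.
Extended square: lon ⌊0.00461/0.00833333⌋ = 0; lat ⌊0.00926/0.00416667⌋ = 2.

QJ11of02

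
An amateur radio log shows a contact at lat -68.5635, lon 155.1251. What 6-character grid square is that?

QC71nk

Shift to the Maidenhead origin (180°W, 90°S): lon 335.1251, lat 21.4365.
Field: lon ⌊335.1251/20⌋ = 16 → Q; lat ⌊21.4365/10⌋ = 2 → C.
Square: lon ⌊15.1251/2⌋ = 7; lat ⌊1.4365/1⌋ = 1.
Subsquare: lon ⌊1.1251/0.0833333⌋ = 13 → n; lat ⌊0.4365/0.0416667⌋ = 10 → k.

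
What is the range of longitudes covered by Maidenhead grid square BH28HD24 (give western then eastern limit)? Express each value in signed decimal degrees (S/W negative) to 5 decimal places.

-155.40000, -155.39167

Field B=1, H=7: +1·20° lon, +7·10° lat → SW at lon -160°, lat -20°.
Square 2, 8: +2·2° lon, +8·1° lat → SW at lon -156°, lat -12°.
Subsquare h=7, d=3: +7·0.0833333° lon, +3·0.0416667° lat → SW at lon -155.417°, lat -11.875°.
Extended square 2, 4: +2·0.00833333° lon, +4·0.00416667° lat → SW at lon -155.4°, lat -11.8583°.
Cell spans 0.00833333° lon × 0.00416667° lat.
west -155.40000, east -155.39167.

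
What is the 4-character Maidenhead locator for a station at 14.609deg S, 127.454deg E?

PH35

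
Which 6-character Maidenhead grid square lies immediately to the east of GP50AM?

GP50bm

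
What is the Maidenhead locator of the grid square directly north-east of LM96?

MM07

Longitude square 9; +1 → 10, wraps to 0, carry into field.
Longitude field L = 11; +1 → 12 = M.
Latitude square 6; +1 → 7.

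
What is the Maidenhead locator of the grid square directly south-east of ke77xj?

KE87ai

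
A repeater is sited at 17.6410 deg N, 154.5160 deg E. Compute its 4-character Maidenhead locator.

Add 180° to longitude and 90° to latitude: 334.52, 107.64.
Field (20°×10°, letters A–R): 334.52/20 → 16 → Q, 107.64/10 → 10 → K; chars QK.
Square (2°×1°, digits 0–9): 14.52/2 → 7, 7.64/1 → 7; chars 77.

QK77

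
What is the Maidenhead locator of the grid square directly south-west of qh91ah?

QH81xg

Longitude subsquare a = 0; −1 → -1, wraps to 23 = x, carry into square.
Longitude square 9; −1 → 8.
Latitude subsquare h = 7; −1 → 6 = g.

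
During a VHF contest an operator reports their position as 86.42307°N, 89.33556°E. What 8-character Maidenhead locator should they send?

Add 180° to longitude and 90° to latitude: 269.33556, 176.42307.
Field: 269.33556/20 → 13 → N, 176.42307/10 → 17 → R; chars NR.
Square: 9.33556/2 → 4, 6.42307/1 → 6; chars 46.
Subsquare: 1.33556/0.0833333 → 16 → q, 0.42307/0.0416667 → 10 → k; chars qk.
Extended square: 0.00223/0.00833333 → 0, 0.00640/0.00416667 → 1; chars 01.

NR46qk01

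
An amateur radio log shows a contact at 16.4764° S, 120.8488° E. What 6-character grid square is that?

PH03km

Shift to the Maidenhead origin (180°W, 90°S): lon 300.8488, lat 73.5236.
Field: lon ⌊300.8488/20⌋ = 15 → P; lat ⌊73.5236/10⌋ = 7 → H.
Square: lon ⌊0.8488/2⌋ = 0; lat ⌊3.5236/1⌋ = 3.
Subsquare: lon ⌊0.8488/0.0833333⌋ = 10 → k; lat ⌊0.5236/0.0416667⌋ = 12 → m.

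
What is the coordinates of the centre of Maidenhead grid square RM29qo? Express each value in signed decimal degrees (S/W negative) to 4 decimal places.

39.6042, 165.3750

Field R=17, M=12: +17·20° lon, +12·10° lat → SW at lon 160°, lat 30°.
Square 2, 9: +2·2° lon, +9·1° lat → SW at lon 164°, lat 39°.
Subsquare q=16, o=14: +16·0.0833333° lon, +14·0.0416667° lat → SW at lon 165.333°, lat 39.5833°.
Cell spans 0.0833333° lon × 0.0416667° lat. Centre is SW corner plus half of each.
latitude 39.6042, longitude 165.3750.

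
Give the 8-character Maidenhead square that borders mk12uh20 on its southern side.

Latitude extended square 0; −1 → -1, wraps to 9, carry into subsquare.
Latitude subsquare h = 7; −1 → 6 = g.
The longitude characters are unchanged.

MK12ug29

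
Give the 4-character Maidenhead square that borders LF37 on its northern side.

LF38

Latitude square 7; +1 → 8.
The longitude characters are unchanged.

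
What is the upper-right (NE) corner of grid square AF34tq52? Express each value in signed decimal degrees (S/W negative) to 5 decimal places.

-35.32083, -172.36667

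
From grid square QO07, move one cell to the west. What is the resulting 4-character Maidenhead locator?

PO97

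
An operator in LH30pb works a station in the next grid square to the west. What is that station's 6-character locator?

Longitude subsquare p = 15; −1 → 14 = o.
The latitude characters are unchanged.

LH30ob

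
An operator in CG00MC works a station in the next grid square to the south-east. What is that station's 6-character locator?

CG00nb

Longitude subsquare m = 12; +1 → 13 = n.
Latitude subsquare c = 2; −1 → 1 = b.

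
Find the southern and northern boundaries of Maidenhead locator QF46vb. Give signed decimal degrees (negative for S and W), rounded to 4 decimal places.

-33.9583, -33.9167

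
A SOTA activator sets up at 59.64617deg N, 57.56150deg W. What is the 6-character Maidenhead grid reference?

GO19fp

Shift to the Maidenhead origin (180°W, 90°S): lon 122.4385, lat 149.6462.
Field: 122.4385/20 → 6 → G, 149.6462/10 → 14 → O; chars GO.
Square: 2.4385/2 → 1, 9.6462/1 → 9; chars 19.
Subsquare: 0.4385/0.0833333 → 5 → f, 0.6462/0.0416667 → 15 → p; chars fp.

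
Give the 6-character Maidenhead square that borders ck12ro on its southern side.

CK12rn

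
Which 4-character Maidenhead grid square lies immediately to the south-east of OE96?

Longitude square 9; +1 → 10, wraps to 0, carry into field.
Longitude field O = 14; +1 → 15 = P.
Latitude square 6; −1 → 5.

PE05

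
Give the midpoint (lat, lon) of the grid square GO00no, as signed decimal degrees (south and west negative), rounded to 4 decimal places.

Field G=6, O=14: +6·20° lon, +14·10° lat → SW at lon -60°, lat 50°.
Square 0, 0: +0·2° lon, +0·1° lat → SW at lon -60°, lat 50°.
Subsquare n=13, o=14: +13·0.0833333° lon, +14·0.0416667° lat → SW at lon -58.9167°, lat 50.5833°.
Cell spans 0.0833333° lon × 0.0416667° lat. Centre is SW corner plus half of each.
latitude 50.6042, longitude -58.8750.

50.6042, -58.8750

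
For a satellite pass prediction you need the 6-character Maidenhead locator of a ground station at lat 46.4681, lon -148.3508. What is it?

BN56tl

Add 180° to longitude and 90° to latitude: 31.6492, 136.4681.
Field: lon ⌊31.6492/20⌋ = 1 → B; lat ⌊136.4681/10⌋ = 13 → N.
Square: lon ⌊11.6492/2⌋ = 5; lat ⌊6.4681/1⌋ = 6.
Subsquare: lon ⌊1.6492/0.0833333⌋ = 19 → t; lat ⌊0.4681/0.0416667⌋ = 11 → l.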